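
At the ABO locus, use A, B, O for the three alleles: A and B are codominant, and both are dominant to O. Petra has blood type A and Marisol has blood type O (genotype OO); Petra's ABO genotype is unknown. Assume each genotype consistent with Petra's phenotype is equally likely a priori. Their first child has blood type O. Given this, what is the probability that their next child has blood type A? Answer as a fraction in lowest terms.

Possible genotypes: Petra ∈ {AA, AO}; Marisol ∈ {OO}.
Weight each parental genotype pair by prior × P(type-O child):
  AO × OO: posterior weight 1; P(next child type A) = 1/2.
Weighted sum = 1/2.

1/2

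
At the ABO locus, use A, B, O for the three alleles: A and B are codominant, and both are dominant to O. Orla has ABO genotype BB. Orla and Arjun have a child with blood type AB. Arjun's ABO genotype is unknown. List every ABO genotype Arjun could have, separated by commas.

For each candidate genotype of Arjun, check whether crossing it with BB can produce every observed child phenotype.
  AA → possible child types {AB} ✓
  AB → possible child types {B, AB} ✓
  AO → possible child types {B, AB} ✓
  BB → possible child types {B} ✗
  BO → possible child types {B} ✗
  OO → possible child types {B} ✗

AA, AB, AO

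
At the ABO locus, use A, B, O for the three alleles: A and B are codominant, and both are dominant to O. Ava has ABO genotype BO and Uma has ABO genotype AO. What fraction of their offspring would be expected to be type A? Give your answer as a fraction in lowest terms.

ABO cross BO × AO → offspring phenotypes: 1/4 O, 1/4 A, 1/4 B, 1/4 AB.
So P(type A) = 1/4.

1/4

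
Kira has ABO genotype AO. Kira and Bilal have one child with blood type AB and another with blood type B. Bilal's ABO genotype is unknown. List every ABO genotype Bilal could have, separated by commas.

For each candidate genotype of Bilal, check whether crossing it with AO can produce every observed child phenotype.
  AA → possible child types {A} ✗
  AB → possible child types {A, B, AB} ✓
  AO → possible child types {O, A} ✗
  BB → possible child types {B, AB} ✓
  BO → possible child types {O, A, B, AB} ✓
  OO → possible child types {O, A} ✗

AB, BB, BO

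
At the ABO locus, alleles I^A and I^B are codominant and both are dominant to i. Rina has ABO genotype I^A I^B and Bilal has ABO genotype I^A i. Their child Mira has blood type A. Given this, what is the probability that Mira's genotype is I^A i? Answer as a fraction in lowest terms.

Cross I^A I^B × I^A i → 1/4 I^A I^A, 1/4 I^A I^B, 1/4 I^A i, 1/4 I^B i.
Type-A genotypes among offspring: I^A I^A (1/4), I^A i (1/4); total 1/2.
P(I^A i | type A) = (1/4) / (1/2) = 1/2.

1/2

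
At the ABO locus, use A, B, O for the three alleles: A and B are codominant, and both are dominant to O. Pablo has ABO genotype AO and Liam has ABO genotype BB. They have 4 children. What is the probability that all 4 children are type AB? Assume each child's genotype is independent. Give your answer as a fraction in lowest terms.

ABO cross AO × BB → 1/2 B, 1/2 AB.
So P(type AB) = 1/2 per child.
All 4 independent: (1/2)^4 = 1/16.

1/16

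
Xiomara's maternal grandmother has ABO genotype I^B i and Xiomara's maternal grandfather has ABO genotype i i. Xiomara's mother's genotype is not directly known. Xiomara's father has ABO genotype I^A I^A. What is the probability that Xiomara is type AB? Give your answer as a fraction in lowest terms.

1/4

Xiomara's mother's ABO genotype from I^B i × i i: 1/2 I^B i, 1/2 i i.
Crossing each possibility with the father I^A I^A and summing P(type AB): 1/2·1/2 + 1/2·0 = 1/4.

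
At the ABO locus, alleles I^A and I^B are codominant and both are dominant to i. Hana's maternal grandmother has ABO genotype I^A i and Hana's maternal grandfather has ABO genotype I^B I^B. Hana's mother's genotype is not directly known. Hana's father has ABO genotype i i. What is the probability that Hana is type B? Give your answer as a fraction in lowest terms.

1/2

Hana's mother's ABO genotype from I^A i × I^B I^B: 1/2 I^A I^B, 1/2 I^B i.
Crossing each possibility with the father i i and summing P(type B): 1/2·1/2 + 1/2·1/2 = 1/2.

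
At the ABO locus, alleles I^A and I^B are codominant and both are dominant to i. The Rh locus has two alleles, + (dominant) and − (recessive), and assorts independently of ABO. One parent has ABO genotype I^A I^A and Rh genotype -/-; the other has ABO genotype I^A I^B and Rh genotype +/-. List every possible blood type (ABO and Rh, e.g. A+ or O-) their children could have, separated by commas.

Gametes from I^A I^A × I^A I^B give offspring ABO genotypes I^A I^A, I^A I^B, i.e. phenotypes A, AB.
Rh cross -/- × +/- → phenotypes Rh+, Rh-.
Combining independently: A+, A-, AB+, AB-.

A+, A-, AB+, AB-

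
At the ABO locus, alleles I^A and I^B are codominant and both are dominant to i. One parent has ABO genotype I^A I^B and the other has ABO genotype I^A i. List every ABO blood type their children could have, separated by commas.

Gametes from I^A I^B × I^A i give offspring ABO genotypes I^A I^A, I^A I^B, I^A i, I^B i, i.e. phenotypes A, B, AB.

A, B, AB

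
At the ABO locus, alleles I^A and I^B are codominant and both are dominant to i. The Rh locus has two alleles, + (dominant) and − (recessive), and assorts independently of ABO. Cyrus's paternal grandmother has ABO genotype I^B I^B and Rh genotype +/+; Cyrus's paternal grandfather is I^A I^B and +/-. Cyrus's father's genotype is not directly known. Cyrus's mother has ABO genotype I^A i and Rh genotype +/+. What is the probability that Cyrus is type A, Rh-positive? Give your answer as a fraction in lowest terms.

Cyrus's father's ABO genotype from I^B I^B × I^A I^B: 1/2 I^A I^B, 1/2 I^B I^B.
Crossing each possibility with the mother I^A i and summing P(type A): 1/2·1/2 + 1/2·0 = 1/4.
Similarly for Rh via the father's Rh distribution: P(Rh+) = 1.
Independent loci: 1/4 × 1 = 1/4.

1/4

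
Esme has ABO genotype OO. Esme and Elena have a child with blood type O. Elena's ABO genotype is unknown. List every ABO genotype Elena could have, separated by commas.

For each candidate genotype of Elena, check whether crossing it with OO can produce every observed child phenotype.
  AA → possible child types {A} ✗
  AB → possible child types {A, B} ✗
  AO → possible child types {O, A} ✓
  BB → possible child types {B} ✗
  BO → possible child types {O, B} ✓
  OO → possible child types {O} ✓

AO, BO, OO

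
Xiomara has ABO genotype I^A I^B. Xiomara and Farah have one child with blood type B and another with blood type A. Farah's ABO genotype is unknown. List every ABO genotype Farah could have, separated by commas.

I^A I^B, I^A i, I^B i, i i

For each candidate genotype of Farah, check whether crossing it with I^A I^B can produce every observed child phenotype.
  I^A I^A → possible child types {A, AB} ✗
  I^A I^B → possible child types {A, B, AB} ✓
  I^A i → possible child types {A, B, AB} ✓
  I^B I^B → possible child types {B, AB} ✗
  I^B i → possible child types {A, B, AB} ✓
  i i → possible child types {A, B} ✓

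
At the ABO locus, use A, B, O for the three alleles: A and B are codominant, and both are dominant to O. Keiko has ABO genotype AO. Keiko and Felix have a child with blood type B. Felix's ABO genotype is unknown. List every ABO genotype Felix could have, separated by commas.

For each candidate genotype of Felix, check whether crossing it with AO can produce every observed child phenotype.
  AA → possible child types {A} ✗
  AB → possible child types {A, B, AB} ✓
  AO → possible child types {O, A} ✗
  BB → possible child types {B, AB} ✓
  BO → possible child types {O, A, B, AB} ✓
  OO → possible child types {O, A} ✗

AB, BB, BO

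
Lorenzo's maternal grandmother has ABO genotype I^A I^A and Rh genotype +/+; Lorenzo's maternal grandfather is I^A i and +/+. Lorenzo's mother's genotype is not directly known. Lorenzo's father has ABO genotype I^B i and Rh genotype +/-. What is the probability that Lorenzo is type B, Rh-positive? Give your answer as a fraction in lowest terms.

Lorenzo's mother's ABO genotype from I^A I^A × I^A i: 1/2 I^A I^A, 1/2 I^A i.
Crossing each possibility with the father I^B i and summing P(type B): 1/2·0 + 1/2·1/4 = 1/8.
Similarly for Rh via the mother's Rh distribution: P(Rh+) = 1.
Independent loci: 1/8 × 1 = 1/8.

1/8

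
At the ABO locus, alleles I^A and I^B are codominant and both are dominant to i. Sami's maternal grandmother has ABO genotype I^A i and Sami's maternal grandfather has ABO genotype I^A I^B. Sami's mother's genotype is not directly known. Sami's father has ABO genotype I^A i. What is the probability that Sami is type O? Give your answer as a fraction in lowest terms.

1/8

Sami's mother's ABO genotype from I^A i × I^A I^B: 1/4 I^A I^A, 1/4 I^A I^B, 1/4 I^A i, 1/4 I^B i.
Crossing each possibility with the father I^A i and summing P(type O): 1/4·0 + 1/4·0 + 1/4·1/4 + 1/4·1/4 = 1/8.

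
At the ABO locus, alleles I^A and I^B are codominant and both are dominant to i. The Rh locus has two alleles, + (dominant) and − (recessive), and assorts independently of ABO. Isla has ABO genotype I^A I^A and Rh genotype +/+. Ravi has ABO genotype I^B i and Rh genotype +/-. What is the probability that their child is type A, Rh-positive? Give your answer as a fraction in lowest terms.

1/2

ABO cross I^A I^A × I^B i → offspring phenotypes: 1/2 A, 1/2 AB.
Rh cross +/+ × +/- → 1 Rh+.
Independent loci: P(type A, Rh-positive) = 1/2 × 1 = 1/2.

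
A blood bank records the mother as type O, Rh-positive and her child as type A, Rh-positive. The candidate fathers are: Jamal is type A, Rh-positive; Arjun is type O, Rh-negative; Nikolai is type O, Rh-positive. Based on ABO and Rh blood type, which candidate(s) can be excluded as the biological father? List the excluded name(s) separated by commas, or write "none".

A candidate is excluded only if no genotype consistent with his phenotype could produce a type A, Rh-positive child with a type O, Rh-positive mother.
Arjun (type O, Rh-): no genotype consistent with that phenotype can produce a type-A Rh+ child with a type-O mother.
Nikolai (type O, Rh+): no genotype consistent with that phenotype can produce a type-A Rh+ child with a type-O mother.

Arjun, Nikolai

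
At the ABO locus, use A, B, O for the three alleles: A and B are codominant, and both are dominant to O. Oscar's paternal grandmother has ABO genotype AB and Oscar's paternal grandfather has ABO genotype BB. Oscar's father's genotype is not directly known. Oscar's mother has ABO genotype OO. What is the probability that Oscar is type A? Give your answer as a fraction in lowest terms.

1/4

Oscar's father's ABO genotype from AB × BB: 1/2 AB, 1/2 BB.
Crossing each possibility with the mother OO and summing P(type A): 1/2·1/2 + 1/2·0 = 1/4.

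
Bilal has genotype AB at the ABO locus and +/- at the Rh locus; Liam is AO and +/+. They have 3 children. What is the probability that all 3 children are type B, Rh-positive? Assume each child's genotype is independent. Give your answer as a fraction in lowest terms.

ABO cross AB × AO → 1/2 A, 1/4 B, 1/4 AB.
Rh cross +/- × +/+ → 1 Rh+; so P(type B, Rh-positive) = 1/4 × 1 = 1/4 per child.
All 3 independent: (1/4)^3 = 1/64.

1/64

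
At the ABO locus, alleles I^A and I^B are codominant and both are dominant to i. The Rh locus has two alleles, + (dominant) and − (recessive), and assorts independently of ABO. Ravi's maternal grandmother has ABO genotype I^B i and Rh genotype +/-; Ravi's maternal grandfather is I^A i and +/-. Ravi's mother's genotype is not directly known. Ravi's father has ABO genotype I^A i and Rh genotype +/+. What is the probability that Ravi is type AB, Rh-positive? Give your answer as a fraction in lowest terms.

1/8

Ravi's mother's ABO genotype from I^B i × I^A i: 1/4 I^A I^B, 1/4 I^A i, 1/4 I^B i, 1/4 i i.
Crossing each possibility with the father I^A i and summing P(type AB): 1/4·1/4 + 1/4·0 + 1/4·1/4 + 1/4·0 = 1/8.
Similarly for Rh via the mother's Rh distribution: P(Rh+) = 1.
Independent loci: 1/8 × 1 = 1/8.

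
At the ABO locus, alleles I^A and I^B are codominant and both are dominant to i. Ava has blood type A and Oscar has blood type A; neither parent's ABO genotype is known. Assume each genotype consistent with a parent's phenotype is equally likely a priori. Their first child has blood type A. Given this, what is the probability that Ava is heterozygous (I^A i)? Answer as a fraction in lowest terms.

7/15

Possible genotypes: Ava ∈ {I^A I^A, I^A i}; Oscar ∈ {I^A I^A, I^A i}.
Weight each parental genotype pair by prior × P(type-A child):
  I^A I^A × I^A I^A: posterior weight 4/15.
  I^A I^A × I^A i: posterior weight 4/15.
  I^A i × I^A I^A: posterior weight 4/15.
  I^A i × I^A i: posterior weight 1/5.
Sum the posterior weight over pairs where Ava is I^A i: 7/15.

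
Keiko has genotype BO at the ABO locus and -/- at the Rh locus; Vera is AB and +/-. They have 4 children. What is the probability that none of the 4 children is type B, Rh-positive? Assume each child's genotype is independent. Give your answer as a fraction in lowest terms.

81/256

ABO cross BO × AB → 1/4 A, 1/2 B, 1/4 AB.
Rh cross -/- × +/- → 1/2 Rh+, 1/2 Rh-; so P(type B, Rh-positive) = 1/2 × 1/2 = 1/4 per child.
P(not type B, Rh-positive) = 3/4 for one child; (3/4)^4 = 81/256.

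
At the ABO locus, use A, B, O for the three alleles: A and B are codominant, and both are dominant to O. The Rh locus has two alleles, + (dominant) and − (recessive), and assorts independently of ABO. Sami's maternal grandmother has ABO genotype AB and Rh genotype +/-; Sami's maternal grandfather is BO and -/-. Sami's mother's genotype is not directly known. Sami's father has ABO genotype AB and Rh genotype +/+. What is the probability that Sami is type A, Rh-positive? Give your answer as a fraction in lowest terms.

1/4

Sami's mother's ABO genotype from AB × BO: 1/4 AB, 1/4 AO, 1/4 BB, 1/4 BO.
Crossing each possibility with the father AB and summing P(type A): 1/4·1/4 + 1/4·1/2 + 1/4·0 + 1/4·1/4 = 1/4.
Similarly for Rh via the mother's Rh distribution: P(Rh+) = 1.
Independent loci: 1/4 × 1 = 1/4.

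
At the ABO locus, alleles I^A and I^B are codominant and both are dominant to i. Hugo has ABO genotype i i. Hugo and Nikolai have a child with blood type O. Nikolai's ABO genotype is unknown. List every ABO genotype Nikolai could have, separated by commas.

For each candidate genotype of Nikolai, check whether crossing it with i i can produce every observed child phenotype.
  I^A I^A → possible child types {A} ✗
  I^A I^B → possible child types {A, B} ✗
  I^A i → possible child types {O, A} ✓
  I^B I^B → possible child types {B} ✗
  I^B i → possible child types {O, B} ✓
  i i → possible child types {O} ✓

I^A i, I^B i, i i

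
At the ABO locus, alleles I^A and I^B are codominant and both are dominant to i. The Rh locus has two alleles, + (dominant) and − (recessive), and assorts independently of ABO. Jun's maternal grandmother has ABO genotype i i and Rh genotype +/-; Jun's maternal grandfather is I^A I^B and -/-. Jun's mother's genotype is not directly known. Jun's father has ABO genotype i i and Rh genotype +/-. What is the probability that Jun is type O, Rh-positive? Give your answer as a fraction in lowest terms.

5/16

Jun's mother's ABO genotype from i i × I^A I^B: 1/2 I^A i, 1/2 I^B i.
Crossing each possibility with the father i i and summing P(type O): 1/2·1/2 + 1/2·1/2 = 1/2.
Similarly for Rh via the mother's Rh distribution: P(Rh+) = 5/8.
Independent loci: 1/2 × 5/8 = 5/16.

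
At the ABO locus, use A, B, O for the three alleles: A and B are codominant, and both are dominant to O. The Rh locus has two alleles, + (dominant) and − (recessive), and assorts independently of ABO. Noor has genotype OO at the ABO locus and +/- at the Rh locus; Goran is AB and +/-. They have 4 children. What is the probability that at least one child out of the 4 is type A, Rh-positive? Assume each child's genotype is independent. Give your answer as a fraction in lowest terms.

3471/4096

ABO cross OO × AB → 1/2 A, 1/2 B.
Rh cross +/- × +/- → 3/4 Rh+, 1/4 Rh-; so P(type A, Rh-positive) = 1/2 × 3/4 = 3/8 per child.
P(none) = (5/8)^4 = 625/4096; P(at least one) = 1 − 625/4096 = 3471/4096.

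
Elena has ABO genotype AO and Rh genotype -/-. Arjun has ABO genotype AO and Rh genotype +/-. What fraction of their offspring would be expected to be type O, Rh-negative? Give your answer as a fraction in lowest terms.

ABO cross AO × AO → offspring phenotypes: 1/4 O, 3/4 A.
Rh cross -/- × +/- → 1/2 Rh+, 1/2 Rh-.
Independent loci: P(type O, Rh-negative) = 1/4 × 1/2 = 1/8.

1/8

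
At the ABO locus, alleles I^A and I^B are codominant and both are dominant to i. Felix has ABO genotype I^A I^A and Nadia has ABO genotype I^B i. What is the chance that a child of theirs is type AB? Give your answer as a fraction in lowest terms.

1/2

ABO cross I^A I^A × I^B i → offspring phenotypes: 1/2 A, 1/2 AB.
So P(type AB) = 1/2.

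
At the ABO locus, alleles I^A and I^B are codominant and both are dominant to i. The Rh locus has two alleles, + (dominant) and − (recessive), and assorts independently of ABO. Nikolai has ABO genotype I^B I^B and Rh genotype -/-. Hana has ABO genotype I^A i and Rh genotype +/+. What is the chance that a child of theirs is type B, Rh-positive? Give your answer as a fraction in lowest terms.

1/2

ABO cross I^B I^B × I^A i → offspring phenotypes: 1/2 B, 1/2 AB.
Rh cross -/- × +/+ → 1 Rh+.
Independent loci: P(type B, Rh-positive) = 1/2 × 1 = 1/2.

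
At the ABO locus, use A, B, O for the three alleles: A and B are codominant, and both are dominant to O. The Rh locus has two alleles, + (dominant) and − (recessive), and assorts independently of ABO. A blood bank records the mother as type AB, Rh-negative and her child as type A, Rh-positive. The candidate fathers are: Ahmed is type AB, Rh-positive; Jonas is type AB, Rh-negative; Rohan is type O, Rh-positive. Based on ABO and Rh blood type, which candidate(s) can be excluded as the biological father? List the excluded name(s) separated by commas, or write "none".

A candidate is excluded only if no genotype consistent with his phenotype could produce a type A, Rh-positive child with a type AB, Rh-negative mother.
Jonas (type AB, Rh-): no genotype consistent with that phenotype can produce a type-A Rh+ child with a type-AB mother.

Jonas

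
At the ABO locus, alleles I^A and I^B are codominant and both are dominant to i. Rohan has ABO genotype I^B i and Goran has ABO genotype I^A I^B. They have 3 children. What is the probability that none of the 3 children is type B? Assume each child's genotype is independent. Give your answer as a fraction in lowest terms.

ABO cross I^B i × I^A I^B → 1/4 A, 1/2 B, 1/4 AB.
So P(type B) = 1/2 per child.
P(not type B) = 1/2 for one child; (1/2)^3 = 1/8.

1/8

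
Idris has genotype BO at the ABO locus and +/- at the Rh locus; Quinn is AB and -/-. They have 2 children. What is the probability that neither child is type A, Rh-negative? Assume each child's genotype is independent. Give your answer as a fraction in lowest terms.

49/64

ABO cross BO × AB → 1/4 A, 1/2 B, 1/4 AB.
Rh cross +/- × -/- → 1/2 Rh+, 1/2 Rh-; so P(type A, Rh-negative) = 1/4 × 1/2 = 1/8 per child.
P(not type A, Rh-negative) = 7/8 for one child; (7/8)^2 = 49/64.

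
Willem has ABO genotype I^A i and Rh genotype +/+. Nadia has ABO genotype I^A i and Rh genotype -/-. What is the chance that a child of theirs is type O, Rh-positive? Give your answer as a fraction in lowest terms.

1/4

ABO cross I^A i × I^A i → offspring phenotypes: 1/4 O, 3/4 A.
Rh cross +/+ × -/- → 1 Rh+.
Independent loci: P(type O, Rh-positive) = 1/4 × 1 = 1/4.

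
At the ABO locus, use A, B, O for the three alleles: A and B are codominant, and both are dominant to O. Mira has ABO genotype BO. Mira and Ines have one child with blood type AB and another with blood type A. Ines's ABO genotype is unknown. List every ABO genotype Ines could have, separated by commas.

For each candidate genotype of Ines, check whether crossing it with BO can produce every observed child phenotype.
  AA → possible child types {A, AB} ✓
  AB → possible child types {A, B, AB} ✓
  AO → possible child types {O, A, B, AB} ✓
  BB → possible child types {B} ✗
  BO → possible child types {O, B} ✗
  OO → possible child types {O, B} ✗

AA, AB, AO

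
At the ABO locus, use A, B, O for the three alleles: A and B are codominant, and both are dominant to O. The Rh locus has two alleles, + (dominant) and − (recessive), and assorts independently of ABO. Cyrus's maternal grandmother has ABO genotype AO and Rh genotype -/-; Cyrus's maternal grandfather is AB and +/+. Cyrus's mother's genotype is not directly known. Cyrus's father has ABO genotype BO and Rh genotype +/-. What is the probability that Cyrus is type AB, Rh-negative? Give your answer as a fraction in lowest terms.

Cyrus's mother's ABO genotype from AO × AB: 1/4 AA, 1/4 AB, 1/4 AO, 1/4 BO.
Crossing each possibility with the father BO and summing P(type AB): 1/4·1/2 + 1/4·1/4 + 1/4·1/4 + 1/4·0 = 1/4.
Similarly for Rh via the mother's Rh distribution: P(Rh-) = 1/4.
Independent loci: 1/4 × 1/4 = 1/16.

1/16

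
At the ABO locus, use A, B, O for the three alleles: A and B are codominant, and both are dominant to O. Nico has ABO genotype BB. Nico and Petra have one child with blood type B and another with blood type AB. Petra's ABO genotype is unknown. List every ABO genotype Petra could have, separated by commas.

For each candidate genotype of Petra, check whether crossing it with BB can produce every observed child phenotype.
  AA → possible child types {AB} ✗
  AB → possible child types {B, AB} ✓
  AO → possible child types {B, AB} ✓
  BB → possible child types {B} ✗
  BO → possible child types {B} ✗
  OO → possible child types {B} ✗

AB, AO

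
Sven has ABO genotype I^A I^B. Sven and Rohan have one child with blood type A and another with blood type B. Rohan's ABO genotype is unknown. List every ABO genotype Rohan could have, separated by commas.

For each candidate genotype of Rohan, check whether crossing it with I^A I^B can produce every observed child phenotype.
  I^A I^A → possible child types {A, AB} ✗
  I^A I^B → possible child types {A, B, AB} ✓
  I^A i → possible child types {A, B, AB} ✓
  I^B I^B → possible child types {B, AB} ✗
  I^B i → possible child types {A, B, AB} ✓
  i i → possible child types {A, B} ✓

I^A I^B, I^A i, I^B i, i i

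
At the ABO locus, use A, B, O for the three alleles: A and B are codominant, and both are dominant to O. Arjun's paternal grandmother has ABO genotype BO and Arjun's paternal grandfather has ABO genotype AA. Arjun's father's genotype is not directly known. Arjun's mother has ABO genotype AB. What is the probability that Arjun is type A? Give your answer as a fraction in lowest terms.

Arjun's father's ABO genotype from BO × AA: 1/2 AB, 1/2 AO.
Crossing each possibility with the mother AB and summing P(type A): 1/2·1/4 + 1/2·1/2 = 3/8.

3/8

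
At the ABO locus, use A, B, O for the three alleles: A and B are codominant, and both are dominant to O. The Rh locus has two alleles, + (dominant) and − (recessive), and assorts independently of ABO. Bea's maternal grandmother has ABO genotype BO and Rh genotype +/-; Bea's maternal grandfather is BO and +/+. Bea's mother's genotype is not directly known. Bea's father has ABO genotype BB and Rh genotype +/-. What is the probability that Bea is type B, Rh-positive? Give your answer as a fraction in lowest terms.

7/8

Bea's mother's ABO genotype from BO × BO: 1/4 BB, 1/2 BO, 1/4 OO.
Crossing each possibility with the father BB and summing P(type B): 1/4·1 + 1/2·1 + 1/4·1 = 1.
Similarly for Rh via the mother's Rh distribution: P(Rh+) = 7/8.
Independent loci: 1 × 7/8 = 7/8.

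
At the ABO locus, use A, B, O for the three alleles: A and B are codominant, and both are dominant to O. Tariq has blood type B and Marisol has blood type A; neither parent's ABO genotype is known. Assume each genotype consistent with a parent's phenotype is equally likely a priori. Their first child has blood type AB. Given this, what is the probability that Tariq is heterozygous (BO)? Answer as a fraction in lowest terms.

1/3

Possible genotypes: Tariq ∈ {BB, BO}; Marisol ∈ {AA, AO}.
Weight each parental genotype pair by prior × P(type-AB child):
  BB × AA: posterior weight 4/9.
  BB × AO: posterior weight 2/9.
  BO × AA: posterior weight 2/9.
  BO × AO: posterior weight 1/9.
Sum the posterior weight over pairs where Tariq is BO: 1/3.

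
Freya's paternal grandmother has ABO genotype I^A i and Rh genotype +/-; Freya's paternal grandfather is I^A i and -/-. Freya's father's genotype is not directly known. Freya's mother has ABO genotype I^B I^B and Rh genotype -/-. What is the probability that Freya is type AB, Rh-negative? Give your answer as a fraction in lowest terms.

Freya's father's ABO genotype from I^A i × I^A i: 1/4 I^A I^A, 1/2 I^A i, 1/4 i i.
Crossing each possibility with the mother I^B I^B and summing P(type AB): 1/4·1 + 1/2·1/2 + 1/4·0 = 1/2.
Similarly for Rh via the father's Rh distribution: P(Rh-) = 3/4.
Independent loci: 1/2 × 3/4 = 3/8.

3/8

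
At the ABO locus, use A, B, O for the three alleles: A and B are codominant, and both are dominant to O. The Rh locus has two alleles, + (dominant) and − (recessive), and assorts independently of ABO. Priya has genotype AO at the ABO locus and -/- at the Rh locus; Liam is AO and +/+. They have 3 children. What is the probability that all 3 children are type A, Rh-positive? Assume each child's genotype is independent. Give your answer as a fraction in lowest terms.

27/64

ABO cross AO × AO → 1/4 O, 3/4 A.
Rh cross -/- × +/+ → 1 Rh+; so P(type A, Rh-positive) = 3/4 × 1 = 3/4 per child.
All 3 independent: (3/4)^3 = 27/64.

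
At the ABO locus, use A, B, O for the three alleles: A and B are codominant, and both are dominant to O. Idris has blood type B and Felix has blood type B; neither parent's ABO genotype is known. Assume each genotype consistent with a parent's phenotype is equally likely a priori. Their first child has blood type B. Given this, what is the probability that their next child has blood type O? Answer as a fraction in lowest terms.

1/20

Possible genotypes: Idris ∈ {BB, BO}; Felix ∈ {BB, BO}.
Weight each parental genotype pair by prior × P(type-B child):
  BB × BB: posterior weight 4/15; P(next child type O) = 0.
  BB × BO: posterior weight 4/15; P(next child type O) = 0.
  BO × BB: posterior weight 4/15; P(next child type O) = 0.
  BO × BO: posterior weight 1/5; P(next child type O) = 1/4.
Weighted sum = 1/20.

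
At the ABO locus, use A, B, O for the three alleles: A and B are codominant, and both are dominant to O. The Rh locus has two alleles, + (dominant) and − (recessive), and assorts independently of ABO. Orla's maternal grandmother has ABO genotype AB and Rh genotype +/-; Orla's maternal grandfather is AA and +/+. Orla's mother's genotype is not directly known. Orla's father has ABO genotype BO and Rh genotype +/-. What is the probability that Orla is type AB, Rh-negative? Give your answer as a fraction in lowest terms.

3/64

Orla's mother's ABO genotype from AB × AA: 1/2 AA, 1/2 AB.
Crossing each possibility with the father BO and summing P(type AB): 1/2·1/2 + 1/2·1/4 = 3/8.
Similarly for Rh via the mother's Rh distribution: P(Rh-) = 1/8.
Independent loci: 3/8 × 1/8 = 3/64.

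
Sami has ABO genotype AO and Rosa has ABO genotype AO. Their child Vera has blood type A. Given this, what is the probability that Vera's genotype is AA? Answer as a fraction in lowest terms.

1/3

Cross AO × AO → 1/4 AA, 1/2 AO, 1/4 OO.
Type-A genotypes among offspring: AA (1/4), AO (1/2); total 3/4.
P(AA | type A) = (1/4) / (3/4) = 1/3.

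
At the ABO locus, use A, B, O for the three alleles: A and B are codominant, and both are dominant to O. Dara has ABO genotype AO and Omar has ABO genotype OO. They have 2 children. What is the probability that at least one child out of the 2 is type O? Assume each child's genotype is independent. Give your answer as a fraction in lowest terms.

3/4

ABO cross AO × OO → 1/2 O, 1/2 A.
So P(type O) = 1/2 per child.
P(none) = (1/2)^2 = 1/4; P(at least one) = 1 − 1/4 = 3/4.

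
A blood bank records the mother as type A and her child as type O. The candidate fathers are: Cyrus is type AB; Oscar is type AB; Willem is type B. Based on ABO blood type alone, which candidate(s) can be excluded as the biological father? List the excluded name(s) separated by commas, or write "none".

A candidate is excluded only if no genotype consistent with his phenotype could produce a type O child with a type A mother.
Cyrus (type AB): no genotype consistent with that phenotype can produce a type-O child with a type-A mother.
Oscar (type AB): no genotype consistent with that phenotype can produce a type-O child with a type-A mother.

Cyrus, Oscar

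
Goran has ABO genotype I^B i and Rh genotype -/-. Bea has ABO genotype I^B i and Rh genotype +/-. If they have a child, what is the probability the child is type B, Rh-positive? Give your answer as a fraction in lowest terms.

3/8

ABO cross I^B i × I^B i → offspring phenotypes: 1/4 O, 3/4 B.
Rh cross -/- × +/- → 1/2 Rh+, 1/2 Rh-.
Independent loci: P(type B, Rh-positive) = 3/4 × 1/2 = 3/8.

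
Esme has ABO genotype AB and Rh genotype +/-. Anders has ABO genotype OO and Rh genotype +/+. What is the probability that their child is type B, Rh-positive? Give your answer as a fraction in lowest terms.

1/2

ABO cross AB × OO → offspring phenotypes: 1/2 A, 1/2 B.
Rh cross +/- × +/+ → 1 Rh+.
Independent loci: P(type B, Rh-positive) = 1/2 × 1 = 1/2.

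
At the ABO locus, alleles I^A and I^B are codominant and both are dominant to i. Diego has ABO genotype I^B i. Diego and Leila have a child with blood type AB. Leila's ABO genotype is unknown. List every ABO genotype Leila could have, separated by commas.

I^A I^A, I^A I^B, I^A i

For each candidate genotype of Leila, check whether crossing it with I^B i can produce every observed child phenotype.
  I^A I^A → possible child types {A, AB} ✓
  I^A I^B → possible child types {A, B, AB} ✓
  I^A i → possible child types {O, A, B, AB} ✓
  I^B I^B → possible child types {B} ✗
  I^B i → possible child types {O, B} ✗
  i i → possible child types {O, B} ✗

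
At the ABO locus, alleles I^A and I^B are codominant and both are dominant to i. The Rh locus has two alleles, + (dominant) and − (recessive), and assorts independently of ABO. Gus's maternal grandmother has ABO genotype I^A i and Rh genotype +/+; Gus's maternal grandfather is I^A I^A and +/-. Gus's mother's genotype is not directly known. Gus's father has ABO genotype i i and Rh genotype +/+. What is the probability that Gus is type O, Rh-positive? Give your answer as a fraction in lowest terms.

1/4

Gus's mother's ABO genotype from I^A i × I^A I^A: 1/2 I^A I^A, 1/2 I^A i.
Crossing each possibility with the father i i and summing P(type O): 1/2·0 + 1/2·1/2 = 1/4.
Similarly for Rh via the mother's Rh distribution: P(Rh+) = 1.
Independent loci: 1/4 × 1 = 1/4.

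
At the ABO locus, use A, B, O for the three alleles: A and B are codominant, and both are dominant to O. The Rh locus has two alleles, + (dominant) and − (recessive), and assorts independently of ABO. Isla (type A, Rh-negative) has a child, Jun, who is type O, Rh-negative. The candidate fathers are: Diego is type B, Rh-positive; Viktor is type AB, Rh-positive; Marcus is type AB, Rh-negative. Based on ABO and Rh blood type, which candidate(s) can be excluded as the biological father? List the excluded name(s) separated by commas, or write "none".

A candidate is excluded only if no genotype consistent with his phenotype could produce a type O, Rh-negative child with a type A, Rh-negative mother.
Viktor (type AB, Rh+): no genotype consistent with that phenotype can produce a type-O Rh- child with a type-A mother.
Marcus (type AB, Rh-): no genotype consistent with that phenotype can produce a type-O Rh- child with a type-A mother.

Viktor, Marcus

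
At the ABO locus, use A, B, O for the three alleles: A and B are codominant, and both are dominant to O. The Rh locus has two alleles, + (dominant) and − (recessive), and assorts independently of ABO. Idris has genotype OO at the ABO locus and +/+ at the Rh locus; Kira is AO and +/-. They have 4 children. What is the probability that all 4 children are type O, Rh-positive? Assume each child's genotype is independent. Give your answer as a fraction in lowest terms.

1/16

ABO cross OO × AO → 1/2 O, 1/2 A.
Rh cross +/+ × +/- → 1 Rh+; so P(type O, Rh-positive) = 1/2 × 1 = 1/2 per child.
All 4 independent: (1/2)^4 = 1/16.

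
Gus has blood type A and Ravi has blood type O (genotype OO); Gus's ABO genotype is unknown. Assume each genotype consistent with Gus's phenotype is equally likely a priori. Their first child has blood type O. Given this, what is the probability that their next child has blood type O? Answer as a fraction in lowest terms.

1/2

Possible genotypes: Gus ∈ {AA, AO}; Ravi ∈ {OO}.
Weight each parental genotype pair by prior × P(type-O child):
  AO × OO: posterior weight 1; P(next child type O) = 1/2.
Weighted sum = 1/2.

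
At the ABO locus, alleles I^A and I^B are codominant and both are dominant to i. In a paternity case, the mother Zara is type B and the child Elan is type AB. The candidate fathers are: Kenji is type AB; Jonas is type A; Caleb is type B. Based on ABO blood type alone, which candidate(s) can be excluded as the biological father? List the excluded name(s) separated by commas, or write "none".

Caleb

A candidate is excluded only if no genotype consistent with his phenotype could produce a type AB child with a type B mother.
Caleb (type B): no genotype consistent with that phenotype can produce a type-AB child with a type-B mother.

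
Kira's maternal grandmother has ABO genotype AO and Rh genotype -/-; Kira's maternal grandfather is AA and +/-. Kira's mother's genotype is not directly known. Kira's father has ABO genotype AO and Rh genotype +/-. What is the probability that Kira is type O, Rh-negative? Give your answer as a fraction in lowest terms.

Kira's mother's ABO genotype from AO × AA: 1/2 AA, 1/2 AO.
Crossing each possibility with the father AO and summing P(type O): 1/2·0 + 1/2·1/4 = 1/8.
Similarly for Rh via the mother's Rh distribution: P(Rh-) = 3/8.
Independent loci: 1/8 × 3/8 = 3/64.

3/64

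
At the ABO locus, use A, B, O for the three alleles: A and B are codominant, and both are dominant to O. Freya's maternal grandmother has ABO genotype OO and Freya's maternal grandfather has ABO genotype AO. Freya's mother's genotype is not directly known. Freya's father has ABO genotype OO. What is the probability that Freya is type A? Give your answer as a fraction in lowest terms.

Freya's mother's ABO genotype from OO × AO: 1/2 AO, 1/2 OO.
Crossing each possibility with the father OO and summing P(type A): 1/2·1/2 + 1/2·0 = 1/4.

1/4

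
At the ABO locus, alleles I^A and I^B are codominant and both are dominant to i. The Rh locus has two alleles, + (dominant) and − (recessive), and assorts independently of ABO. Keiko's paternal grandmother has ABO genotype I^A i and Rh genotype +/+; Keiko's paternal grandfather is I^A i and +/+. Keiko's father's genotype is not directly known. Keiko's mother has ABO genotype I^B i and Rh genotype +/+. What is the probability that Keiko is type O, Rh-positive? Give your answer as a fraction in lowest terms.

1/4

Keiko's father's ABO genotype from I^A i × I^A i: 1/4 I^A I^A, 1/2 I^A i, 1/4 i i.
Crossing each possibility with the mother I^B i and summing P(type O): 1/4·0 + 1/2·1/4 + 1/4·1/2 = 1/4.
Similarly for Rh via the father's Rh distribution: P(Rh+) = 1.
Independent loci: 1/4 × 1 = 1/4.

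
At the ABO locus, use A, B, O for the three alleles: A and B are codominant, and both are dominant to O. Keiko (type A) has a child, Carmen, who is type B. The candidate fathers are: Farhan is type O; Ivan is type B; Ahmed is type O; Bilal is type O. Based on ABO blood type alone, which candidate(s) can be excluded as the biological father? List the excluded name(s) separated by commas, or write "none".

Farhan, Ahmed, Bilal

A candidate is excluded only if no genotype consistent with his phenotype could produce a type B child with a type A mother.
Farhan (type O): no genotype consistent with that phenotype can produce a type-B child with a type-A mother.
Ahmed (type O): no genotype consistent with that phenotype can produce a type-B child with a type-A mother.
Bilal (type O): no genotype consistent with that phenotype can produce a type-B child with a type-A mother.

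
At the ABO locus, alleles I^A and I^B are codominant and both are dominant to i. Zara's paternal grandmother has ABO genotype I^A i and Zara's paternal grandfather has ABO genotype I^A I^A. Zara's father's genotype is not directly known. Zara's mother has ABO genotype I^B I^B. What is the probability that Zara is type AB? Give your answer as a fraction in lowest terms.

3/4

Zara's father's ABO genotype from I^A i × I^A I^A: 1/2 I^A I^A, 1/2 I^A i.
Crossing each possibility with the mother I^B I^B and summing P(type AB): 1/2·1 + 1/2·1/2 = 3/4.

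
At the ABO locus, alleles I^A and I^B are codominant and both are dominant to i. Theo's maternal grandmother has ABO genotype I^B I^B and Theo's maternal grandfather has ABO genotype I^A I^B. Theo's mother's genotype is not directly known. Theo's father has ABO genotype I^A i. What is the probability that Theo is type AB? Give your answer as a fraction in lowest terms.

Theo's mother's ABO genotype from I^B I^B × I^A I^B: 1/2 I^A I^B, 1/2 I^B I^B.
Crossing each possibility with the father I^A i and summing P(type AB): 1/2·1/4 + 1/2·1/2 = 3/8.

3/8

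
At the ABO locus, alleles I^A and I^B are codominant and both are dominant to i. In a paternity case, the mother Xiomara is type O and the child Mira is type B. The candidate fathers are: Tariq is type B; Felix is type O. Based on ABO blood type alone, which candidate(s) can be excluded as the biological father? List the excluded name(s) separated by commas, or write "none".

Felix

A candidate is excluded only if no genotype consistent with his phenotype could produce a type B child with a type O mother.
Felix (type O): no genotype consistent with that phenotype can produce a type-B child with a type-O mother.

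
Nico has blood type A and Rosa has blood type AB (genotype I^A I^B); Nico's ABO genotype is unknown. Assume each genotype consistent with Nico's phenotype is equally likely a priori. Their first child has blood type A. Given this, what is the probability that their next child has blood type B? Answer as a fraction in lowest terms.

1/8

Possible genotypes: Nico ∈ {I^A I^A, I^A i}; Rosa ∈ {I^A I^B}.
Weight each parental genotype pair by prior × P(type-A child):
  I^A I^A × I^A I^B: posterior weight 1/2; P(next child type B) = 0.
  I^A i × I^A I^B: posterior weight 1/2; P(next child type B) = 1/4.
Weighted sum = 1/8.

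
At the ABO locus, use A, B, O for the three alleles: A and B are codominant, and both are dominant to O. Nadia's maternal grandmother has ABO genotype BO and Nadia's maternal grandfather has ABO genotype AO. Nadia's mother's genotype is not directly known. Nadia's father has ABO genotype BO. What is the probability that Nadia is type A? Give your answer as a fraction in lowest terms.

1/8

Nadia's mother's ABO genotype from BO × AO: 1/4 AB, 1/4 AO, 1/4 BO, 1/4 OO.
Crossing each possibility with the father BO and summing P(type A): 1/4·1/4 + 1/4·1/4 + 1/4·0 + 1/4·0 = 1/8.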